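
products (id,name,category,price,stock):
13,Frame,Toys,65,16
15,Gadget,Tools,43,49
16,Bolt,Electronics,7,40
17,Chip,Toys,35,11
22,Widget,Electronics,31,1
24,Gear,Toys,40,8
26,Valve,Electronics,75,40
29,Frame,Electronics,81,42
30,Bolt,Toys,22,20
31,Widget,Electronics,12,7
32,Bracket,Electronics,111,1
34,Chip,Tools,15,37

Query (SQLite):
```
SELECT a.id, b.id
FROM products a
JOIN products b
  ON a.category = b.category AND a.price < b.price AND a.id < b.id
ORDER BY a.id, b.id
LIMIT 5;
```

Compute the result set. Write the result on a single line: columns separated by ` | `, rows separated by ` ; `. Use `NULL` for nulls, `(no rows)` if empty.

16 | 22 ; 16 | 26 ; 16 | 29 ; 16 | 31 ; 16 | 32

Pairs (a,b) with same category, a.price < b.price, a.id < b.id.
category groups: Electronics:{16,22,26,29,31,32} Tools:{15,34} Toys:{13,17,24,30}
Ordered by (a.id, b.id); first 5.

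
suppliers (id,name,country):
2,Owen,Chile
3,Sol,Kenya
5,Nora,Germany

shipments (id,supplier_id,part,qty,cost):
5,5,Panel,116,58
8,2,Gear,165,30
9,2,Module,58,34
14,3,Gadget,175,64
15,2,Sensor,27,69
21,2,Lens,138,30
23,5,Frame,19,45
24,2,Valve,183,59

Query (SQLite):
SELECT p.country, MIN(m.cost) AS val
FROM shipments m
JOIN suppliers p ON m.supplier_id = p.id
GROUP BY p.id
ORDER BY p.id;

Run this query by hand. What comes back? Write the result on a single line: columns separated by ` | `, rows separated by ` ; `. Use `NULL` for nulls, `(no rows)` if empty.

Chile | 30 ; Kenya | 64 ; Germany | 45

Join each shipments row to its suppliers via supplier_id.
Group joined rows by suppliers.id; compute MIN(m.cost) per group.
  2: ids {8, 9, 15, 21, 24} → MIN(m.cost)=30
  3: ids {14} → MIN(m.cost)=64
  5: ids {5, 23} → MIN(m.cost)=45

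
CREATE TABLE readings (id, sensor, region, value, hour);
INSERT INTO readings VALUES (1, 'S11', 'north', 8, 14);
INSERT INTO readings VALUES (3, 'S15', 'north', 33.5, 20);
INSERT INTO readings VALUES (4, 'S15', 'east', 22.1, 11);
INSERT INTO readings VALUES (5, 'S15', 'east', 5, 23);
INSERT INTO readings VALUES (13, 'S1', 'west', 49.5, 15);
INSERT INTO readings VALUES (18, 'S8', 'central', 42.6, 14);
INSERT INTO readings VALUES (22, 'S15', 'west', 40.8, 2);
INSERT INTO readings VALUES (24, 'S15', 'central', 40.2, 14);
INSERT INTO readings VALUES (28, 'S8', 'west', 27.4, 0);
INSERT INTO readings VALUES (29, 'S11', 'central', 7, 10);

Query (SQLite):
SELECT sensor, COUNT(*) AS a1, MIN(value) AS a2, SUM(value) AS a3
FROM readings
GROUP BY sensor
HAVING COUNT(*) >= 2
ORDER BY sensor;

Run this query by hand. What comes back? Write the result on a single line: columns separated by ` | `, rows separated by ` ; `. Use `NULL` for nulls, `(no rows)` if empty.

Group readings by sensor.
Per group compute: COUNT(*), MIN(value), SUM(value).
HAVING: drop groups with fewer than 2 rows.
  S1: ids {13} → COUNT(*)=1, MIN(value)=49.5, SUM(value)=49.5
  S11: ids {1, 29} → COUNT(*)=2, MIN(value)=7, SUM(value)=15
  S15: ids {3, 4, 5, 22, 24} → COUNT(*)=5, MIN(value)=5, SUM(value)=141.6
  S8: ids {18, 28} → COUNT(*)=2, MIN(value)=27.4, SUM(value)=70

S11 | 2 | 7 | 15 ; S15 | 5 | 5 | 141.6 ; S8 | 2 | 27.4 | 70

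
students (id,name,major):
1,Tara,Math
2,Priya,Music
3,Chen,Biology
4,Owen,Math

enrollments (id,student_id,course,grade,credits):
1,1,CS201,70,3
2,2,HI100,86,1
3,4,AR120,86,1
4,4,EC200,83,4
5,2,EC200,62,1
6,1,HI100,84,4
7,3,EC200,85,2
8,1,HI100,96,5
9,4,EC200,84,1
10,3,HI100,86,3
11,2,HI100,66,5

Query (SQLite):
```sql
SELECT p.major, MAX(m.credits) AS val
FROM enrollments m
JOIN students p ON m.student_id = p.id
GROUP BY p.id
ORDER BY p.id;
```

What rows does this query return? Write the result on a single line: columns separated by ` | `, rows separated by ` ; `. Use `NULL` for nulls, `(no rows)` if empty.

Math | 5 ; Music | 5 ; Biology | 3 ; Math | 4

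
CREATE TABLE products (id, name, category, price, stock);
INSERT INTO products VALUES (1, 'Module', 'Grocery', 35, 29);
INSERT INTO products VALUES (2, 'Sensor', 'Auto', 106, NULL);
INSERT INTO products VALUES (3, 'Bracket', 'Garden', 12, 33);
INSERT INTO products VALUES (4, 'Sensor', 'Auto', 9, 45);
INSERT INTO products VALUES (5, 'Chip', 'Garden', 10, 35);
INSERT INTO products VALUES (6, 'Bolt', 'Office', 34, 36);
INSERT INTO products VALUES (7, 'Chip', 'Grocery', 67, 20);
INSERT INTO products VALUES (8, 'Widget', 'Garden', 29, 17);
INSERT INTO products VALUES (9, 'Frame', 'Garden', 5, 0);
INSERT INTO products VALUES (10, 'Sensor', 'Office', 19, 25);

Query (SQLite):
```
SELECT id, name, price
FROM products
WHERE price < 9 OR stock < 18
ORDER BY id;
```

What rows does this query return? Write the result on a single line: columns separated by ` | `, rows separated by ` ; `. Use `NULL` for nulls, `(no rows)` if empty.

price < 9: ids {9}
stock < 18: ids {8, 9}
Combine with OR.

8 | Widget | 29 ; 9 | Frame | 5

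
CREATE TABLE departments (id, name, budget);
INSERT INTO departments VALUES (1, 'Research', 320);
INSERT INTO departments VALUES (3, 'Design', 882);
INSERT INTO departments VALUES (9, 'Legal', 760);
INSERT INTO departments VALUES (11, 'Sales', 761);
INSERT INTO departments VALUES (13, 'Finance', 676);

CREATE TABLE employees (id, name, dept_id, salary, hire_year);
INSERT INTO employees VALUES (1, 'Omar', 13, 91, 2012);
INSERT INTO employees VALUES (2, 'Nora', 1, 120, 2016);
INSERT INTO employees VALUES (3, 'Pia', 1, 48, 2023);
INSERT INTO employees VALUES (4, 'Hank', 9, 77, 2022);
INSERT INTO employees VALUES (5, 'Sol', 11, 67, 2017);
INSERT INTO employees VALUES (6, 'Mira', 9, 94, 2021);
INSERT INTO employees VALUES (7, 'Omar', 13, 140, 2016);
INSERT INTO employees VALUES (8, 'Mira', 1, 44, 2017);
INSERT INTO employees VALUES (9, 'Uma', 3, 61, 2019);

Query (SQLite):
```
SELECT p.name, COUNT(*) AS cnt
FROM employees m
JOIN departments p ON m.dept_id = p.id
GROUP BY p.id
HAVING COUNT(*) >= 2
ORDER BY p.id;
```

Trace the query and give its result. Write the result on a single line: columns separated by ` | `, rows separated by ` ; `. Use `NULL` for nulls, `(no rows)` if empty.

Research | 3 ; Legal | 2 ; Finance | 2

Join each employees row to its departments via dept_id.
Group joined rows by departments.id; compute COUNT(*) per group.
HAVING: keep groups with count ≥ 2.
  1: ids {2, 3, 8} → COUNT(*)=3
  3: ids {9} → COUNT(*)=1
  9: ids {4, 6} → COUNT(*)=2
  11: ids {5} → COUNT(*)=1
  13: ids {1, 7} → COUNT(*)=2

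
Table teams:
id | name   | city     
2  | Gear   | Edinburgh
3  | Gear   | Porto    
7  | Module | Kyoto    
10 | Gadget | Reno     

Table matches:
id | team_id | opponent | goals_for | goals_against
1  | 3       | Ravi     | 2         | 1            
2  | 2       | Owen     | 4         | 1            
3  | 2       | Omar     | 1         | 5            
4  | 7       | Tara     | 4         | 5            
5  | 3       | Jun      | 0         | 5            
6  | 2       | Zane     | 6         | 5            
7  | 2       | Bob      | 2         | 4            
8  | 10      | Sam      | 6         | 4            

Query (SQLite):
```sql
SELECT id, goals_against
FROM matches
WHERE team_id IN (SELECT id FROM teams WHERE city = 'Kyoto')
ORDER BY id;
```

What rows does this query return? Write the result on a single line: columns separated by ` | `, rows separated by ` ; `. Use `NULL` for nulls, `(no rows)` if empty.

4 | 5

Inner query: teams.id where city = 'Kyoto'.
Outer: keep matches rows whose team_id is in that set.
Inner query → {7}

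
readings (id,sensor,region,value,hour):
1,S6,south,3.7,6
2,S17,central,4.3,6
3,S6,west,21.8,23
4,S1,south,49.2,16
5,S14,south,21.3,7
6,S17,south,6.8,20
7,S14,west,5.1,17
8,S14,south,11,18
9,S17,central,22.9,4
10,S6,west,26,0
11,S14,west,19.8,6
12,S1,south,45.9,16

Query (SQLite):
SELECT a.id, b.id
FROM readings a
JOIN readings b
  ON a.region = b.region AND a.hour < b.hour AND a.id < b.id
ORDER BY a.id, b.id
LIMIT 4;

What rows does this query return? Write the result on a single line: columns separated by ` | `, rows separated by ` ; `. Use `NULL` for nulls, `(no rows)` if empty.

Pairs (a,b) with same region, a.hour < b.hour, a.id < b.id.
region groups: central:{2,9} south:{1,4,5,6,8,12} west:{3,7,10,11}
Ordered by (a.id, b.id); first 4.

1 | 4 ; 1 | 5 ; 1 | 6 ; 1 | 8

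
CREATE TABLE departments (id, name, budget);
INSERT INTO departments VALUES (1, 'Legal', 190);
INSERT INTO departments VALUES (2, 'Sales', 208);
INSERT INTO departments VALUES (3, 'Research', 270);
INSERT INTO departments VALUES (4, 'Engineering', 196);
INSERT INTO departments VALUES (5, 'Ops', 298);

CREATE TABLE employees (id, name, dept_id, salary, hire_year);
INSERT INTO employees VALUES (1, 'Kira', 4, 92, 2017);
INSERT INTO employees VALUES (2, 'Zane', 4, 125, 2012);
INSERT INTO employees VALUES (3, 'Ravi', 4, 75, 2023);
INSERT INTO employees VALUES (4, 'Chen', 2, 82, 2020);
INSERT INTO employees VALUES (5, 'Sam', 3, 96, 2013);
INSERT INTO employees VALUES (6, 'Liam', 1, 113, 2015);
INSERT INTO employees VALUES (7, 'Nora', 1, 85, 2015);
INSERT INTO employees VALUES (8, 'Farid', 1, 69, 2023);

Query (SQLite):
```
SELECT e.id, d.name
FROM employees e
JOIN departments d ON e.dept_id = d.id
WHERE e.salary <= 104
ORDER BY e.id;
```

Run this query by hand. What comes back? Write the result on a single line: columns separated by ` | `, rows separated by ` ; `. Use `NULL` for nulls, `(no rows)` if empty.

Each employees row matches the departments row where dept_id = departments.id.
Then keep rows with e.salary <= 104.

1 | Engineering ; 3 | Engineering ; 4 | Sales ; 5 | Research ; 7 | Legal ; 8 | Legal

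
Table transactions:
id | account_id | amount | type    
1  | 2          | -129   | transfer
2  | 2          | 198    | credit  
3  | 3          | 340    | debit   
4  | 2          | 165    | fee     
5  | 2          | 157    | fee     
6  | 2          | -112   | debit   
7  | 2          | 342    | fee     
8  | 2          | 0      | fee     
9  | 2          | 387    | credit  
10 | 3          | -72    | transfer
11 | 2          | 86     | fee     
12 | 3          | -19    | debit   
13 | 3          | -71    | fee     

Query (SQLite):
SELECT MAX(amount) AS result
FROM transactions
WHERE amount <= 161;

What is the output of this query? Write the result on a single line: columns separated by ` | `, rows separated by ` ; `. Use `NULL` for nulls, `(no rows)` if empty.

157

Rows where amount <= 161 → amount values: [-129, 157, -112, 0, -72, 86, -19, -71].
MAX of non-NULL values = 157.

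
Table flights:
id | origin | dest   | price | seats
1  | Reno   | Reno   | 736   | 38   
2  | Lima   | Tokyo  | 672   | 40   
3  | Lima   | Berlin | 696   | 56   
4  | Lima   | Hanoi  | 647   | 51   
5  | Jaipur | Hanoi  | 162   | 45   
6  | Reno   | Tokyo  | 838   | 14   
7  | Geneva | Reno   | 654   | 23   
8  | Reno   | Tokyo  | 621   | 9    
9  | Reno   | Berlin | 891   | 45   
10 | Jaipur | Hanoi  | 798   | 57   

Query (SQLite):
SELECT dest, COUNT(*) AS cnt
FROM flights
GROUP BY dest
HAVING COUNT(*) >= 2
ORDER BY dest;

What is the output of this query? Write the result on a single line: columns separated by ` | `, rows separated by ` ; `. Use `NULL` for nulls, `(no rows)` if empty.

Partition flights by dest; compute COUNT(*) within each group.
HAVING: keep groups with count ≥ 2.
  Berlin: ids {3, 9} → COUNT(*)=2
  Hanoi: ids {4, 5, 10} → COUNT(*)=3
  Reno: ids {1, 7} → COUNT(*)=2
  Tokyo: ids {2, 6, 8} → COUNT(*)=3

Berlin | 2 ; Hanoi | 3 ; Reno | 2 ; Tokyo | 3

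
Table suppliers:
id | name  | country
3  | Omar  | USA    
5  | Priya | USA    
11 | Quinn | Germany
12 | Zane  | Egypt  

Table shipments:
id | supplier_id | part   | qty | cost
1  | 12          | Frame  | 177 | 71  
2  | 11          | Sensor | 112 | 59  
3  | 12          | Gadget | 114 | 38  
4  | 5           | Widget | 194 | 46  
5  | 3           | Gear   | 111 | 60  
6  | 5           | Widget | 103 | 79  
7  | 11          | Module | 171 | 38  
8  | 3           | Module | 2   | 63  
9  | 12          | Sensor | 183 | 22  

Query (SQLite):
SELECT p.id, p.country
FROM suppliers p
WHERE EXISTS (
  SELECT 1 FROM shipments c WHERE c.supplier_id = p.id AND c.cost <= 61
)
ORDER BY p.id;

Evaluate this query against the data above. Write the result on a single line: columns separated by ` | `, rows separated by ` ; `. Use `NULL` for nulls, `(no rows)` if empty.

3 | USA ; 5 | USA ; 11 | Germany ; 12 | Egypt

For each suppliers row, check whether any shipments with matching supplier_id has cost <= 61.
Keep rows where that is true.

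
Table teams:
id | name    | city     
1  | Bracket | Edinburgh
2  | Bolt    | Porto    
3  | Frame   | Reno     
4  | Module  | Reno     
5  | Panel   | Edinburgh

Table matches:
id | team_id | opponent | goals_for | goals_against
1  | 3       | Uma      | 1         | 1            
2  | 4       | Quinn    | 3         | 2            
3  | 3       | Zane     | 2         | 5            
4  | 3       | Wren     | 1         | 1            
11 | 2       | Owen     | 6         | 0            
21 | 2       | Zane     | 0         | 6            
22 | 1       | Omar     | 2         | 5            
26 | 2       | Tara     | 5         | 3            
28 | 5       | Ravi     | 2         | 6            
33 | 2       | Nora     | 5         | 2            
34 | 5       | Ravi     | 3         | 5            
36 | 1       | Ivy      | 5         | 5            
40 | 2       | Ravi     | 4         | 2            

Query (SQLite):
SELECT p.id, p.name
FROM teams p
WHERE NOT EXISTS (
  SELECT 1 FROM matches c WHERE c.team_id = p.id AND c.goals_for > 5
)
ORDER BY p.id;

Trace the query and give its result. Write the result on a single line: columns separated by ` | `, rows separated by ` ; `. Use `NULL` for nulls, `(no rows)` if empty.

For each teams row, check whether any matches with matching team_id has goals_for > 5.
Keep rows where that is false.

1 | Bracket ; 3 | Frame ; 4 | Module ; 5 | Panel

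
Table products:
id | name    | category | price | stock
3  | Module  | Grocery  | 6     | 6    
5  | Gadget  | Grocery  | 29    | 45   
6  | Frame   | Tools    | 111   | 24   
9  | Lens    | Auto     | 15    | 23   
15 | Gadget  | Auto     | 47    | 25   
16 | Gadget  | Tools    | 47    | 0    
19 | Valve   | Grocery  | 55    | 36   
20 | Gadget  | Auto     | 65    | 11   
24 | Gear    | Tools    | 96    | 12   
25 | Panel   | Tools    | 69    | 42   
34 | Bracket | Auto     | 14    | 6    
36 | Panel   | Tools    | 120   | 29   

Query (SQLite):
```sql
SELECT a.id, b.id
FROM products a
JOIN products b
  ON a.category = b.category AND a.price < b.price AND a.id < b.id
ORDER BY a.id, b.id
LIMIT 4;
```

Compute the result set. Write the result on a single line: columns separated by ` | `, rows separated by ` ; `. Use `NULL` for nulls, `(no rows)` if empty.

Pairs (a,b) with same category, a.price < b.price, a.id < b.id.
category groups: Auto:{9,15,20,34} Grocery:{3,5,19} Tools:{6,16,24,25,36}
Ordered by (a.id, b.id); first 4.

3 | 5 ; 3 | 19 ; 5 | 19 ; 6 | 36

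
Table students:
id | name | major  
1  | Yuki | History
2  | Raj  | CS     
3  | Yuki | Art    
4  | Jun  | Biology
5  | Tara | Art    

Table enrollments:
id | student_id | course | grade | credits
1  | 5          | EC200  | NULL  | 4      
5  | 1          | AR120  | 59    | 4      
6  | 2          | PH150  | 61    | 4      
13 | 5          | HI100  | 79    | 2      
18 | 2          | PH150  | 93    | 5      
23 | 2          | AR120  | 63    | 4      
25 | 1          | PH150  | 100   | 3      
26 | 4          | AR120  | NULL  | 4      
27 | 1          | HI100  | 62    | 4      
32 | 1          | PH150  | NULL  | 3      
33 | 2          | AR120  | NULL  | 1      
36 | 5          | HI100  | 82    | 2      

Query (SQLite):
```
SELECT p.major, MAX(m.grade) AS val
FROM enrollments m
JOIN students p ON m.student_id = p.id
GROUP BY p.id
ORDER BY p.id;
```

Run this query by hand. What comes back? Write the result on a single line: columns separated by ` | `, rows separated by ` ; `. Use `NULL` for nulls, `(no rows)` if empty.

History | 100 ; CS | 93 ; Biology | NULL ; Art | 82

Join each enrollments row to its students via student_id.
Group joined rows by students.id; compute MAX(m.grade) per group.
  1: ids {5, 25, 27, 32} → MAX(m.grade)=100
  2: ids {6, 18, 23, 33} → MAX(m.grade)=93
  4: ids {26} → MAX(m.grade)=NULL
  5: ids {1, 13, 36} → MAX(m.grade)=82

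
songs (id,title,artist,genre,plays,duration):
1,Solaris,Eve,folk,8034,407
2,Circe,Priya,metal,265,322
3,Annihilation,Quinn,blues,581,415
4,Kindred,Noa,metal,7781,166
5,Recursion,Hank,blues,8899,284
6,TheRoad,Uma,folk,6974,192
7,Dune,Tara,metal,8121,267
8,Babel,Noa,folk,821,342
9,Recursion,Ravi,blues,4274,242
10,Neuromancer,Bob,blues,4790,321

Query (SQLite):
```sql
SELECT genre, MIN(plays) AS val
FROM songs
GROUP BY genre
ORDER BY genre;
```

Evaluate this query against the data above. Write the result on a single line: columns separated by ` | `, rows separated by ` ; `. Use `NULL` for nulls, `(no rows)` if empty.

Partition songs by genre; compute MIN(plays) within each group.
  blues: ids {3, 5, 9, 10} → MIN(plays)=581
  folk: ids {1, 6, 8} → MIN(plays)=821
  metal: ids {2, 4, 7} → MIN(plays)=265

blues | 581 ; folk | 821 ; metal | 265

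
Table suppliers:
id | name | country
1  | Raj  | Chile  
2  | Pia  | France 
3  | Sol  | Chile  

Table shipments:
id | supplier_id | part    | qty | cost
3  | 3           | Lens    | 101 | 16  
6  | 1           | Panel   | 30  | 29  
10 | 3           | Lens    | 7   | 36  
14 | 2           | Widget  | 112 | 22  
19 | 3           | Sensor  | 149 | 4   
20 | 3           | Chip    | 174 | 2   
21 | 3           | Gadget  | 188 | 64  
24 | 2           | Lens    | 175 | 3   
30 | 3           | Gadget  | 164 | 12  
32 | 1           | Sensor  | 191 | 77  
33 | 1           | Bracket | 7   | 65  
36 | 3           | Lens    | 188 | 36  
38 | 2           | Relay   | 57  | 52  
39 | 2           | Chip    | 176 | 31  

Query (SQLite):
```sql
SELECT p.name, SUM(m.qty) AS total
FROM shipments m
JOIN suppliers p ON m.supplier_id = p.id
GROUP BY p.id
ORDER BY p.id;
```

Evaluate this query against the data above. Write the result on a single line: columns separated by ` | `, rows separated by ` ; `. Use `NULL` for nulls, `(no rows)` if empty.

Raj | 228 ; Pia | 520 ; Sol | 971

Join each shipments row to its suppliers via supplier_id.
Group joined rows by suppliers.id; compute SUM(m.qty) per group.
  1: ids {6, 32, 33} → SUM(m.qty)=228
  2: ids {14, 24, 38, 39} → SUM(m.qty)=520
  3: ids {3, 10, 19, 20, 21, 30, 36} → SUM(m.qty)=971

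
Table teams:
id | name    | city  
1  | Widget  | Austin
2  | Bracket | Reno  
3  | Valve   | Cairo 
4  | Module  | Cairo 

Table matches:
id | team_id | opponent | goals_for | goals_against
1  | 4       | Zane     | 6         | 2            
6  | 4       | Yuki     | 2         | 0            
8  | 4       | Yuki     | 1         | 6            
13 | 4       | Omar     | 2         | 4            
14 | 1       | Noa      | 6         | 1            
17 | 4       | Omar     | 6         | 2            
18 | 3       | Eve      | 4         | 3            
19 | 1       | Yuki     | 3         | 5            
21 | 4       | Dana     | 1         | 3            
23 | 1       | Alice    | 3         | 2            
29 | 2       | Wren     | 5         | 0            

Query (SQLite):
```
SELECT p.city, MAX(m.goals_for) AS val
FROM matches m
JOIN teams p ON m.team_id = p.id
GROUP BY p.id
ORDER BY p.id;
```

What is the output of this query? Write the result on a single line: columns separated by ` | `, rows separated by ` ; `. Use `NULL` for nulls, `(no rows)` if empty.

Austin | 6 ; Reno | 5 ; Cairo | 4 ; Cairo | 6

Join each matches row to its teams via team_id.
Group joined rows by teams.id; compute MAX(m.goals_for) per group.
  1: ids {14, 19, 23} → MAX(m.goals_for)=6
  2: ids {29} → MAX(m.goals_for)=5
  3: ids {18} → MAX(m.goals_for)=4
  4: ids {1, 6, 8, 13, 17, 21} → MAX(m.goals_for)=6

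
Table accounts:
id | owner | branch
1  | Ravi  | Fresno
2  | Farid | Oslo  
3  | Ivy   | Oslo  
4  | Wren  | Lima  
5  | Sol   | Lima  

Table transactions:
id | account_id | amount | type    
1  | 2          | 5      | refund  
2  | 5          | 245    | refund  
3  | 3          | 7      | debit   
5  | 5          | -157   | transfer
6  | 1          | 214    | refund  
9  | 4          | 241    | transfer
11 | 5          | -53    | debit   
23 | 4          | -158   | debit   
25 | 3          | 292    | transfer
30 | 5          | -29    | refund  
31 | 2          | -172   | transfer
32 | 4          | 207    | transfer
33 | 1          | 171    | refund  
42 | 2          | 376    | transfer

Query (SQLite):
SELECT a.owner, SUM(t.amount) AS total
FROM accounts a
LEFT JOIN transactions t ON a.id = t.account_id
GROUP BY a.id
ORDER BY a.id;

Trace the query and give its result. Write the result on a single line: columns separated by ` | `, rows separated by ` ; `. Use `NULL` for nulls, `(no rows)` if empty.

LEFT JOIN keeps every accounts row; unmatched ones get NULL for transactions columns.
Group by accounts.id and compute SUM(t.amount). SUM over an all-NULL group is NULL.
  1: ids {6, 33} → SUM(t.amount)=385
  2: ids {1, 31, 42} → SUM(t.amount)=209
  3: ids {3, 25} → SUM(t.amount)=299
  4: ids {9, 23, 32} → SUM(t.amount)=290
  5: ids {2, 5, 11, 30} → SUM(t.amount)=6

Ravi | 385 ; Farid | 209 ; Ivy | 299 ; Wren | 290 ; Sol | 6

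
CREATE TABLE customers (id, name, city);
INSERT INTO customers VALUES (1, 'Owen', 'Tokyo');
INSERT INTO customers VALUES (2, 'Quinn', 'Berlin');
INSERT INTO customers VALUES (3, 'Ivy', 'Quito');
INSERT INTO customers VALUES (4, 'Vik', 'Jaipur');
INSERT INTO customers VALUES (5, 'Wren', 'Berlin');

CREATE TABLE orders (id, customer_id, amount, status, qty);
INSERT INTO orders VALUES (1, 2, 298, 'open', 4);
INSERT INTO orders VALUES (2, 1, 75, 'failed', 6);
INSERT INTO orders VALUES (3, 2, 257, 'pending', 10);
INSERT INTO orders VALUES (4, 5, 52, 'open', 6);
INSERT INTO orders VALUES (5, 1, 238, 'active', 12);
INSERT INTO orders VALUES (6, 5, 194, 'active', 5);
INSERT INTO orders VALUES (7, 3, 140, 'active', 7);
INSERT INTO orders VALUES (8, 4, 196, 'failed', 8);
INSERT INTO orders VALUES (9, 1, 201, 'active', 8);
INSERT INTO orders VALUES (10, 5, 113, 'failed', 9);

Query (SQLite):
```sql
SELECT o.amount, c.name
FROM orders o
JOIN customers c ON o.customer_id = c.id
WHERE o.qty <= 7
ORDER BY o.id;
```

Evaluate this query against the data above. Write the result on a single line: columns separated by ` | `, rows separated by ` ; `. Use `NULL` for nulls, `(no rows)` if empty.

Each orders row matches the customers row where customer_id = customers.id.
Then keep rows with o.qty <= 7.

298 | Quinn ; 75 | Owen ; 52 | Wren ; 194 | Wren ; 140 | Ivy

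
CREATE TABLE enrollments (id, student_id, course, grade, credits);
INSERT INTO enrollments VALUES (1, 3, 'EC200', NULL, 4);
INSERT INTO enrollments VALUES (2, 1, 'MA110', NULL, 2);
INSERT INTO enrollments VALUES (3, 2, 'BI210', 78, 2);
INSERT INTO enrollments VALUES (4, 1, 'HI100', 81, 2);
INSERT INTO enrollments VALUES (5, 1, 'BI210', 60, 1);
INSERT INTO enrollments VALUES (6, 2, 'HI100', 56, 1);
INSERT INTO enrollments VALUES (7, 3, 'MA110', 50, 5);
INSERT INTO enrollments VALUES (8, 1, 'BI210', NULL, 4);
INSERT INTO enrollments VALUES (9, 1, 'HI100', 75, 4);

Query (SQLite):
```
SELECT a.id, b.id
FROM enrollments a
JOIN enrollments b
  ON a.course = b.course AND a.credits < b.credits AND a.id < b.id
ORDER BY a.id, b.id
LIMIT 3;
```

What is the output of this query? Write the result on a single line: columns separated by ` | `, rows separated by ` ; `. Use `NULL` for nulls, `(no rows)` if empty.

2 | 7 ; 3 | 8 ; 4 | 9

Pairs (a,b) with same course, a.credits < b.credits, a.id < b.id.
course groups: BI210:{3,5,8} EC200:{1} HI100:{4,6,9} MA110:{2,7}
Ordered by (a.id, b.id); first 3.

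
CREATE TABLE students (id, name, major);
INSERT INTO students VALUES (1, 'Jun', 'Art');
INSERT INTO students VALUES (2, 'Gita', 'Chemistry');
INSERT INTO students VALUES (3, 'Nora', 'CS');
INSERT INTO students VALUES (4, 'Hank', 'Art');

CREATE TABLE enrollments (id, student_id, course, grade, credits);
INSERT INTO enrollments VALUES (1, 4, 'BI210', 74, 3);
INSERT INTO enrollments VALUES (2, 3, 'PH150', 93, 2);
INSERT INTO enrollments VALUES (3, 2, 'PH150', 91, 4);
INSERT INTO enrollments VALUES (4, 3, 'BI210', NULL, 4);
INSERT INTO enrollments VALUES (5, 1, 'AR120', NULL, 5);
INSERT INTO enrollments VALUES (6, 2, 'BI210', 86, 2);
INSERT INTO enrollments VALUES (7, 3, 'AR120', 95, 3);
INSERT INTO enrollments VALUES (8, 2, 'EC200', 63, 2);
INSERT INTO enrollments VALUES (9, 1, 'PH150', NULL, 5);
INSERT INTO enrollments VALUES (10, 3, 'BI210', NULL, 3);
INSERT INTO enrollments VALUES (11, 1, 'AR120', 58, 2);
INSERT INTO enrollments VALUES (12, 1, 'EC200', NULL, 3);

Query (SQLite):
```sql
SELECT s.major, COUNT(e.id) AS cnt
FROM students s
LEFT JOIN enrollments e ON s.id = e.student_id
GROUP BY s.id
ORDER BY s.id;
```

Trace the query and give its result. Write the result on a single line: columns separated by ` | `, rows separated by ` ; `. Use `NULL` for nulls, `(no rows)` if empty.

LEFT JOIN keeps every students row; unmatched ones get NULL for enrollments columns.
Group by students.id and compute COUNT(e.id). COUNT(col) of an all-NULL group is 0.
  1: ids {5, 9, 11, 12} → COUNT(e.id)=4
  2: ids {3, 6, 8} → COUNT(e.id)=3
  3: ids {2, 4, 7, 10} → COUNT(e.id)=4
  4: ids {1} → COUNT(e.id)=1

Art | 4 ; Chemistry | 3 ; CS | 4 ; Art | 1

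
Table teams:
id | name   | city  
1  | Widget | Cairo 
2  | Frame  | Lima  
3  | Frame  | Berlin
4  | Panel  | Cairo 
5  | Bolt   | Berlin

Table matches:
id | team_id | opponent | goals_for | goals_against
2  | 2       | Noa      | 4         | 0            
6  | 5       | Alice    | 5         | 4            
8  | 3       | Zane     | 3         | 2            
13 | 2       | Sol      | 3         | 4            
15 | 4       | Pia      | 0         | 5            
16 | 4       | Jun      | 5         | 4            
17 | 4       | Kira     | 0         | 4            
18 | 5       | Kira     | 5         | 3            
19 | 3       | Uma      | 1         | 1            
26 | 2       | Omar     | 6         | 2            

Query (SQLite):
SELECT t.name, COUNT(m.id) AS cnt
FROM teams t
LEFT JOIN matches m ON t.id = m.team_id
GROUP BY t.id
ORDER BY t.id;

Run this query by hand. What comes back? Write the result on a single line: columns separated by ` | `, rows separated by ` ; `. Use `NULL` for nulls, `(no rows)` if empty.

LEFT JOIN keeps every teams row; unmatched ones get NULL for matches columns.
Group by teams.id and compute COUNT(m.id). COUNT(col) of an all-NULL group is 0.
  1: ids {—} → COUNT(m.id)=0
  2: ids {2, 13, 26} → COUNT(m.id)=3
  3: ids {8, 19} → COUNT(m.id)=2
  4: ids {15, 16, 17} → COUNT(m.id)=3
  5: ids {6, 18} → COUNT(m.id)=2

Widget | 0 ; Frame | 3 ; Frame | 2 ; Panel | 3 ; Bolt | 2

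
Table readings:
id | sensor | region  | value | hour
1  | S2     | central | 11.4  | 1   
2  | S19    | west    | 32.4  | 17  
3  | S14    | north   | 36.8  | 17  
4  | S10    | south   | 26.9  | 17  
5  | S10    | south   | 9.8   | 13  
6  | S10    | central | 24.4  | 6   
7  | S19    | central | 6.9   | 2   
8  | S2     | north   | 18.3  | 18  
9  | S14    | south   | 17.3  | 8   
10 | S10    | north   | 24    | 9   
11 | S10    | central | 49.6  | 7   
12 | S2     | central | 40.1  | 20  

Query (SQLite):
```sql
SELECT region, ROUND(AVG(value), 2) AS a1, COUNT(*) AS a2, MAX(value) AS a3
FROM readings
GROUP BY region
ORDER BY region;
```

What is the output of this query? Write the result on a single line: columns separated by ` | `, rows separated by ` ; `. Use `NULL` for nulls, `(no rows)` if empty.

central | 26.48 | 5 | 49.6 ; north | 26.37 | 3 | 36.8 ; south | 18 | 3 | 26.9 ; west | 32.4 | 1 | 32.4

Group readings by region.
Per group compute: ROUND(AVG(value), 2), COUNT(*), MAX(value).
  central: ids {1, 6, 7, 11, 12} → ROUND(AVG(value), 2)=26.48, COUNT(*)=5, MAX(value)=49.6
  north: ids {3, 8, 10} → ROUND(AVG(value), 2)=26.37, COUNT(*)=3, MAX(value)=36.8
  south: ids {4, 5, 9} → ROUND(AVG(value), 2)=18, COUNT(*)=3, MAX(value)=26.9
  west: ids {2} → ROUND(AVG(value), 2)=32.4, COUNT(*)=1, MAX(value)=32.4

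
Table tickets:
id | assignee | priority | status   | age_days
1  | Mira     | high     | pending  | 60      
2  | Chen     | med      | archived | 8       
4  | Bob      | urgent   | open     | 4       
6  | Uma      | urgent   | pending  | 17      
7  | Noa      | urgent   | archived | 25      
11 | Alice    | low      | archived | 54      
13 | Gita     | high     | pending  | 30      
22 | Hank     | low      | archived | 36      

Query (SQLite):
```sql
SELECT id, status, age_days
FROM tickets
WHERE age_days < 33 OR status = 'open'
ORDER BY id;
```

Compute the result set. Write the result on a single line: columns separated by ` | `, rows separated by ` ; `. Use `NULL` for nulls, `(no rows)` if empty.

age_days < 33: ids {2, 4, 6, 7, 13}
status = 'open': ids {4}
Combine with OR.

2 | archived | 8 ; 4 | open | 4 ; 6 | pending | 17 ; 7 | archived | 25 ; 13 | pending | 30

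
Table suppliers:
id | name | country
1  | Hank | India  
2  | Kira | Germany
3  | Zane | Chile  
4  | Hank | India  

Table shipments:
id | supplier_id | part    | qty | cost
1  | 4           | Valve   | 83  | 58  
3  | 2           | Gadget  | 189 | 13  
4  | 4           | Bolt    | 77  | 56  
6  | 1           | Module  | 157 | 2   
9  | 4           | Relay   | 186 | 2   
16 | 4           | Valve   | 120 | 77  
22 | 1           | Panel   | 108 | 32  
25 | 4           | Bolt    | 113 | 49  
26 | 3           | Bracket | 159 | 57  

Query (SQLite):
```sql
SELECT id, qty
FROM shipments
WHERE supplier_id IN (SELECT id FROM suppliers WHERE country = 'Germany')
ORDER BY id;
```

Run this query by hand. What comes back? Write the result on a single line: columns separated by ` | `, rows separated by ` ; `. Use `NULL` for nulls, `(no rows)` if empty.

Inner query: suppliers.id where country = 'Germany'.
Outer: keep shipments rows whose supplier_id is in that set.
Inner query → {2}

3 | 189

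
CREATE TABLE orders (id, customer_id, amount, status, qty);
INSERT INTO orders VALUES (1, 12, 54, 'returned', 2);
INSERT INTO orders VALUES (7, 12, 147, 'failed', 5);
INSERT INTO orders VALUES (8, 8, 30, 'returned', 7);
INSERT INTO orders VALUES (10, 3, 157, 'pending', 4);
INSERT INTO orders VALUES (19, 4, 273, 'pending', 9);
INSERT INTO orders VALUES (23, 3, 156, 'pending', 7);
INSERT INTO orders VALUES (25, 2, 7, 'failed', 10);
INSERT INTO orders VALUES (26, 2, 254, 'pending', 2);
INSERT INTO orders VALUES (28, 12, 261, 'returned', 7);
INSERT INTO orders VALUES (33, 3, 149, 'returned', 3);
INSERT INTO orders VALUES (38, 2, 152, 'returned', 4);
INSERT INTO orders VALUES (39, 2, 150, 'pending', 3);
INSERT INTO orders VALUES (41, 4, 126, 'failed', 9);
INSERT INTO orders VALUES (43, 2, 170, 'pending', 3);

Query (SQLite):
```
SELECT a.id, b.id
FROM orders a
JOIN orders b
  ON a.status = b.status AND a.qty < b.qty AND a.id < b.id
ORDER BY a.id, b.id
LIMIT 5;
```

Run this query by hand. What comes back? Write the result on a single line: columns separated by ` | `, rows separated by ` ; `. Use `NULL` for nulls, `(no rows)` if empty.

1 | 8 ; 1 | 28 ; 1 | 33 ; 1 | 38 ; 7 | 25

Pairs (a,b) with same status, a.qty < b.qty, a.id < b.id.
status groups: failed:{7,25,41} pending:{10,19,23,26,39,43} returned:{1,8,28,33,38}
Ordered by (a.id, b.id); first 5.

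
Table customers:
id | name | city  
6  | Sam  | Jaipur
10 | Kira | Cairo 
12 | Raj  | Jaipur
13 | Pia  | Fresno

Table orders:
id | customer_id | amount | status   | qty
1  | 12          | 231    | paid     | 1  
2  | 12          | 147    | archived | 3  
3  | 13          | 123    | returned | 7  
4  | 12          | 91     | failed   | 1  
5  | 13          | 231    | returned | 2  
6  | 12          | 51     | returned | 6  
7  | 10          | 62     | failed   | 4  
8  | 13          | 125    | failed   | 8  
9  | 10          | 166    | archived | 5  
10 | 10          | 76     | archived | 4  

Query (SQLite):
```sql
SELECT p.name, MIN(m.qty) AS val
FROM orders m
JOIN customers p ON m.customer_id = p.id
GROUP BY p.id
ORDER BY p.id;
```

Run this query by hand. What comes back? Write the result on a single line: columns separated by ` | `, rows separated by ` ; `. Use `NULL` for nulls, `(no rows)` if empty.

Join each orders row to its customers via customer_id.
Group joined rows by customers.id; compute MIN(m.qty) per group.
  10: ids {7, 9, 10} → MIN(m.qty)=4
  12: ids {1, 2, 4, 6} → MIN(m.qty)=1
  13: ids {3, 5, 8} → MIN(m.qty)=2

Kira | 4 ; Raj | 1 ; Pia | 2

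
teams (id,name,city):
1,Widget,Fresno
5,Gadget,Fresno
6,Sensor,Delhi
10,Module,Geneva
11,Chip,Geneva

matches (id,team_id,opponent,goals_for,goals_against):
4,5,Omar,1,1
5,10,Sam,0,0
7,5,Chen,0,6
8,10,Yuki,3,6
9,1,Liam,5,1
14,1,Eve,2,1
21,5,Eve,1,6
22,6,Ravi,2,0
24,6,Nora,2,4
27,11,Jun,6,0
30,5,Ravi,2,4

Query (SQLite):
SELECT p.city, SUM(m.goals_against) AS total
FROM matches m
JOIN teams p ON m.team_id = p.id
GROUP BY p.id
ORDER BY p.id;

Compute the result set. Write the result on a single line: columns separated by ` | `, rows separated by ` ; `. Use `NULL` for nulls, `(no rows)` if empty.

Fresno | 2 ; Fresno | 17 ; Delhi | 4 ; Geneva | 6 ; Geneva | 0

Join each matches row to its teams via team_id.
Group joined rows by teams.id; compute SUM(m.goals_against) per group.
  1: ids {9, 14} → SUM(m.goals_against)=2
  5: ids {4, 7, 21, 30} → SUM(m.goals_against)=17
  6: ids {22, 24} → SUM(m.goals_against)=4
  10: ids {5, 8} → SUM(m.goals_against)=6
  11: ids {27} → SUM(m.goals_against)=0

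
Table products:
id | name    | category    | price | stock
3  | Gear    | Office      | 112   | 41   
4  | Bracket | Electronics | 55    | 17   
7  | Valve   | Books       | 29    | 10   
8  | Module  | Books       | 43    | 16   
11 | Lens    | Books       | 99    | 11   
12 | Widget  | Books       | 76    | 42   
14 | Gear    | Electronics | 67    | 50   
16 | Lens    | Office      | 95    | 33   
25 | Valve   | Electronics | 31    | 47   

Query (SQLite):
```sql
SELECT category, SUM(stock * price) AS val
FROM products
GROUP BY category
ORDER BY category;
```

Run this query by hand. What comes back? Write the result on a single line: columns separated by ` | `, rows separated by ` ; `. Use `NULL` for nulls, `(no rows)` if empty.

For each row compute stock * price.
Group by category; take SUM of the expression per group.
  Books: ids {7, 8, 11, 12} → SUM(stock * price)=5259
  Electronics: ids {4, 14, 25} → SUM(stock * price)=5742
  Office: ids {3, 16} → SUM(stock * price)=7727

Books | 5259 ; Electronics | 5742 ; Office | 7727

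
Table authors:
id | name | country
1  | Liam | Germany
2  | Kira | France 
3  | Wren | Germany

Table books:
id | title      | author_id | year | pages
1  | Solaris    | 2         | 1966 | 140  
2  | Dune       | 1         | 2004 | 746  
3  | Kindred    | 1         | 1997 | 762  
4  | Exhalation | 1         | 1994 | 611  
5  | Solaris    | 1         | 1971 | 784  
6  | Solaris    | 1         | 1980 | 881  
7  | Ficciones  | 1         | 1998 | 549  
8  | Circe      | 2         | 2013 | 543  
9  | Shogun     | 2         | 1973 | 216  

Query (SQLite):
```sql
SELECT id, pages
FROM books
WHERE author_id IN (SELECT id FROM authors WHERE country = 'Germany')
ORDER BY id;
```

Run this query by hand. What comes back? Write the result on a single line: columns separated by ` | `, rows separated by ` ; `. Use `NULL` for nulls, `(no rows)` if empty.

Inner query: authors.id where country = 'Germany'.
Outer: keep books rows whose author_id is in that set.
Inner query → {1, 3}

2 | 746 ; 3 | 762 ; 4 | 611 ; 5 | 784 ; 6 | 881 ; 7 | 549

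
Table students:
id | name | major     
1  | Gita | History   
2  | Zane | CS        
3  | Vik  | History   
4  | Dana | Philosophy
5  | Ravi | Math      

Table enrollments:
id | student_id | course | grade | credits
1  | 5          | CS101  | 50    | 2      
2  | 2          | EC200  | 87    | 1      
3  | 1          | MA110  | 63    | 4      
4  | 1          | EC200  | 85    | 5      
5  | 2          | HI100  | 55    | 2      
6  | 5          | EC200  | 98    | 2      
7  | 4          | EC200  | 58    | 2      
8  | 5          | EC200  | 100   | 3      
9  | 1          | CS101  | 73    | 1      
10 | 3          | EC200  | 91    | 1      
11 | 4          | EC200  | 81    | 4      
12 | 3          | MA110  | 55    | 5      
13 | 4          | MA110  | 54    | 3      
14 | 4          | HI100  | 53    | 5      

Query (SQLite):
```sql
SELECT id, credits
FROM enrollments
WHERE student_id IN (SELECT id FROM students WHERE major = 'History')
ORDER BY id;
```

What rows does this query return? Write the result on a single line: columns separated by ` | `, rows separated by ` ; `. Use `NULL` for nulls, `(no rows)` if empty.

3 | 4 ; 4 | 5 ; 9 | 1 ; 10 | 1 ; 12 | 5

Inner query: students.id where major = 'History'.
Outer: keep enrollments rows whose student_id is in that set.
Inner query → {1, 3}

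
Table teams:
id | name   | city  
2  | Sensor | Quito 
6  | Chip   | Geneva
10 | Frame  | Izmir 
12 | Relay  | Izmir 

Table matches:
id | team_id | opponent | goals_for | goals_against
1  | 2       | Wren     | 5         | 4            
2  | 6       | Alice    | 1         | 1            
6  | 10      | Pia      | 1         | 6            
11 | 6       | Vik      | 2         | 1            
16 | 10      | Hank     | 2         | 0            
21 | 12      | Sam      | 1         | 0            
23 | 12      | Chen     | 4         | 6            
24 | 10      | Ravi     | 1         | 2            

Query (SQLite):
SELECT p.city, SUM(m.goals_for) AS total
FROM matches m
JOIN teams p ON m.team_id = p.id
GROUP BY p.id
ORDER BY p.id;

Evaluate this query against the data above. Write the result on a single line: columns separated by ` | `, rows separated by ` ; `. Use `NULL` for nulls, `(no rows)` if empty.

Quito | 5 ; Geneva | 3 ; Izmir | 4 ; Izmir | 5

Join each matches row to its teams via team_id.
Group joined rows by teams.id; compute SUM(m.goals_for) per group.
  2: ids {1} → SUM(m.goals_for)=5
  6: ids {2, 11} → SUM(m.goals_for)=3
  10: ids {6, 16, 24} → SUM(m.goals_for)=4
  12: ids {21, 23} → SUM(m.goals_for)=5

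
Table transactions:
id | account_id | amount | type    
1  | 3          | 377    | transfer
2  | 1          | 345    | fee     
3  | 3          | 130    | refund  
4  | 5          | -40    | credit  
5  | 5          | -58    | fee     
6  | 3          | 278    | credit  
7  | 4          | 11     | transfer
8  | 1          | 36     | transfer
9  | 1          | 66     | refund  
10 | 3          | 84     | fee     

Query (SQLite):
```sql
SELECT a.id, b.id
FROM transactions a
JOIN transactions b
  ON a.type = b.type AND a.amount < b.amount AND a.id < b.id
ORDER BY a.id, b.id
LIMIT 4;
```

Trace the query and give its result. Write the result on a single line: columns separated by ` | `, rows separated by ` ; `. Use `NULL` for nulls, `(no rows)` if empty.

4 | 6 ; 5 | 10 ; 7 | 8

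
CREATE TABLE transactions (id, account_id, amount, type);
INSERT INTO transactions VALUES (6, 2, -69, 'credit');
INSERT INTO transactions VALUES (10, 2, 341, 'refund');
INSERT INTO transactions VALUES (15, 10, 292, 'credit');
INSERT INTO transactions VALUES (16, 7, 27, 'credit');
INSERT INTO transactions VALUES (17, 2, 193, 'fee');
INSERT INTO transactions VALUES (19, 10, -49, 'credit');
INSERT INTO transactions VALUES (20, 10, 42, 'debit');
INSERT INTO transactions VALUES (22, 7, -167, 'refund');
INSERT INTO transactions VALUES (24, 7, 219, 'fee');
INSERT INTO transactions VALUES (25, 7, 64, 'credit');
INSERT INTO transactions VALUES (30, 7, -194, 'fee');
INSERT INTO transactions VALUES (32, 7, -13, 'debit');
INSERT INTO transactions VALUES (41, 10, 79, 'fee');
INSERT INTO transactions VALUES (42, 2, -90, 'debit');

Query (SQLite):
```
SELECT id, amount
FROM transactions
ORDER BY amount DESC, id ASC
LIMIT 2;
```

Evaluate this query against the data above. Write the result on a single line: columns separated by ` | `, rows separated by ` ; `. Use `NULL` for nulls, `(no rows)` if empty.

Sort by amount desc, tiebreak id asc: (341, id=10), (292, id=15), (219, id=24), (193, id=17), (79, id=41) …. Take first 2.

10 | 341 ; 15 | 292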